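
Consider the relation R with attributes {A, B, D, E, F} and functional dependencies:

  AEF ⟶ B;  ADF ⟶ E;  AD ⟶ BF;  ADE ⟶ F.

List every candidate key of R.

(A, D)

Attributes A, D never appear on any right-hand side, so every candidate key must contain {A, D}.
{A, D}⁺ = {A, B, D, E, F}, which is all of the schema, so {A, D} is the only candidate key.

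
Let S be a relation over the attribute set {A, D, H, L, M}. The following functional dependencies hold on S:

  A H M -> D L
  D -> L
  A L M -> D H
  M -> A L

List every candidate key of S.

M

Attribute M never appears on the right-hand side of any dependency, so M must belong to every candidate key.
{M}⁺ = {A, D, H, L, M}, which is all of the schema, so {M} is the only candidate key.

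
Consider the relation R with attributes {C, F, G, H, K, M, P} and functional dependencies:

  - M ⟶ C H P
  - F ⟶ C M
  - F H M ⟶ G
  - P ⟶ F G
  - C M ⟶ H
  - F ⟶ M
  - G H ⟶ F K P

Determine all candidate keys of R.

(F), (M), (P), (G, H)

{F}⁺: F→CM adds C, M; CM→H adds H; M→CHP adds P; FHM→G adds G; GH→FKP adds K → {C, F, G, H, K, M, P}.
{M}⁺: M→CHP adds C, H, P; P→FG adds F, G; GH→FKP adds K → {C, F, G, H, K, M, P}.
{P}⁺: P→FG adds F, G; F→M adds M; M→CHP adds C, H; GH→FKP adds K → {C, F, G, H, K, M, P}.
{G, H}⁺: GH→FKP adds F, K, P; F→CM adds C, M → {C, F, G, H, K, M, P}. Minimal: {H}⁺ = {H}; {G}⁺ = {G} — none reach the full schema.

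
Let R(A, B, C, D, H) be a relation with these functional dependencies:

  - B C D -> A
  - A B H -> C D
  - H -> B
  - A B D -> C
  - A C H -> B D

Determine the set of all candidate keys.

AH; CDH

Attribute H never appears on the right-hand side of any dependency, so H must belong to every candidate key.
{H}⁺ = {B, H}, which is not all of the schema, so we must add further attributes.
{A, H}⁺: H→B adds B; ABH→CD adds C, D → {A, B, C, D, H}. Minimal: {H}⁺ = {B, H}; {A}⁺ = {A} — none reach the full schema.
{C, D, H}⁺: H→B adds B; BCD→A adds A → {A, B, C, D, H}. Minimal: {D, H}⁺ = {B, D, H}; {C, H}⁺ = {B, C, H}; {C, D}⁺ = {C, D} — none reach the full schema.
Any other superkey contains one of these as a subset, so there are no further candidate keys.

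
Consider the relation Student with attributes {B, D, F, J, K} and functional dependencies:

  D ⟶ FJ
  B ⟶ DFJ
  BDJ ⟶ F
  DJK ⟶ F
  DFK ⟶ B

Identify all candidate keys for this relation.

Attribute K never appears on the right-hand side of any dependency, so K must belong to every candidate key.
{K}⁺ = {K}, which is not all of the schema, so we must add further attributes.
{B, K}⁺: B→DFJ adds D, F, J → {B, D, F, J, K}. Minimal: {K}⁺ = {K}; {B}⁺ = {B, D, F, J} — none reach the full schema.
{D, K}⁺: D→FJ adds F, J; DFK→B adds B → {B, D, F, J, K}. Minimal: {K}⁺ = {K}; {D}⁺ = {D, F, J} — none reach the full schema.

{B, K}; {D, K}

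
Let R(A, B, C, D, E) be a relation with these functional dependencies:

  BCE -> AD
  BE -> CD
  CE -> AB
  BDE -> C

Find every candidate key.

Attribute E never appears on the right-hand side of any dependency, so E must belong to every candidate key.
{E}⁺ = {E}, which is not all of the schema, so we must add further attributes.
{B, E}⁺: BE→CD adds C, D; CE→AB adds A → {A, B, C, D, E}.
{C, E}⁺: CE→AB adds A, B; BCE→AD adds D → {A, B, C, D, E}.

(B, E); (C, E)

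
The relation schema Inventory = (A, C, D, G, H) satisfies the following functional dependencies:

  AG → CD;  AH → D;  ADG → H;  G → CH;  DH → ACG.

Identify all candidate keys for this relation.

{A, G}⁺: AG→CD adds C, D; ADG→H adds H → {A, C, D, G, H}. Minimal: {G}⁺ = {C, G, H}; {A}⁺ = {A} — none reach the full schema.
{A, H}⁺: AH→D adds D; DH→ACG adds C, G → {A, C, D, G, H}. Minimal: {H}⁺ = {H}; {A}⁺ = {A} — none reach the full schema.
{D, G}⁺: G→CH adds C, H; DH→ACG adds A → {A, C, D, G, H}. Minimal: {G}⁺ = {C, G, H}; {D}⁺ = {D} — none reach the full schema.
{D, H}⁺: DH→ACG adds A, C, G → {A, C, D, G, H}. Minimal: {H}⁺ = {H}; {D}⁺ = {D} — none reach the full schema.
Any other superkey contains one of these as a subset, so there are no further candidate keys.

{A, G}, {A, H}, {D, G}, {D, H}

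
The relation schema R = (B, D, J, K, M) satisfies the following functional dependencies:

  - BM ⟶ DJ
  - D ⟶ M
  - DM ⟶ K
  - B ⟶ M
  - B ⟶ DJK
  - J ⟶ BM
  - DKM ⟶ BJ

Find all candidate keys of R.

{B}, {D}, {J}

{B}⁺: B→M adds M; B→DJK adds D, J, K → {B, D, J, K, M}.
{D}⁺: D→M adds M; DM→K adds K; DKM→BJ adds B, J → {B, D, J, K, M}.
{J}⁺: J→BM adds B, M; BM→DJ adds D; DM→K adds K → {B, D, J, K, M}.
Any other superkey contains one of these as a subset, so there are no further candidate keys.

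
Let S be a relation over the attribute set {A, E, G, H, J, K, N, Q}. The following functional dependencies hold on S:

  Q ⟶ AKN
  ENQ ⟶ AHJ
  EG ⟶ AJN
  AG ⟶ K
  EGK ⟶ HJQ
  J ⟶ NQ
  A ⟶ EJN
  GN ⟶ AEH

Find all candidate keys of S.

Attribute G never appears on the right-hand side of any dependency, so G must belong to every candidate key.
{G}⁺ = {G}, which is not all of the schema, so we must add further attributes.
{A, G}⁺: AG→K adds K; A→EJN adds E, J, N; GN→AEH adds H; EGK→HJQ adds Q → {A, E, G, H, J, K, N, Q}. Minimal: {G}⁺ = {G}; {A}⁺ = {A, E, H, J, K, N, Q} — none reach the full schema.
{E, G}⁺: EG→AJN adds A, J, N; AG→K adds K; EGK→HJQ adds H, Q → {A, E, G, H, J, K, N, Q}. Minimal: {G}⁺ = {G}; {E}⁺ = {E} — none reach the full schema.
{G, J}⁺: J→NQ adds N, Q; GN→AEH adds A, E, H; Q→AKN adds K → {A, E, G, H, J, K, N, Q}. Minimal: {J}⁺ = {A, E, H, J, K, N, Q}; {G}⁺ = {G} — none reach the full schema.
{G, N}⁺: GN→AEH adds A, E, H; EG→AJN adds J; AG→K adds K; EGK→HJQ adds Q → {A, E, G, H, J, K, N, Q}. Minimal: {N}⁺ = {N}; {G}⁺ = {G} — none reach the full schema.
{G, Q}⁺: Q→AKN adds A, K, N; A→EJN adds E, J; GN→AEH adds H → {A, E, G, H, J, K, N, Q}. Minimal: {Q}⁺ = {A, E, H, J, K, N, Q}; {G}⁺ = {G} — none reach the full schema.
Any other superkey contains one of these as a subset, so there are no further candidate keys.

(A, G), (E, G), (G, J), (G, N), (G, Q)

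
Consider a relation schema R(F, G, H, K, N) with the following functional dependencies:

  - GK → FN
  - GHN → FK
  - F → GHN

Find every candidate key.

{F}; {G, K}; {G, H, N}

{F}⁺: F→GHN adds G, H, N; GHN→FK adds K → {F, G, H, K, N}.
{G, K}⁺: GK→FN adds F, N; F→GHN adds H → {F, G, H, K, N}.
{G, H, N}⁺: GHN→FK adds F, K → {F, G, H, K, N}.
Any other superkey contains one of these as a subset, so there are no further candidate keys.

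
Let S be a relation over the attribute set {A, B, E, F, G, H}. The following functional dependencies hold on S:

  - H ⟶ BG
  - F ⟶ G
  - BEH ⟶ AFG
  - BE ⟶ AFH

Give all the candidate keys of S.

Attribute E never appears on the right-hand side of any dependency, so E must belong to every candidate key.
{E}⁺ = {E}, which is not all of the schema, so we must add further attributes.
{B, E}⁺: BE→AFH adds A, F, H; H→BG adds G → {A, B, E, F, G, H}.
{E, H}⁺: H→BG adds B, G; BEH→AFG adds A, F → {A, B, E, F, G, H}.
Any other superkey contains one of these as a subset, so there are no further candidate keys.

(B, E), (E, H)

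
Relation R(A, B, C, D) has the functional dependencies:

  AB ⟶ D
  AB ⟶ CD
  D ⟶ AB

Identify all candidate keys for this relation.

{D}⁺: D→AB adds A, B; AB→CD adds C → {A, B, C, D}.
{A, B}⁺: AB→D adds D; AB→CD adds C → {A, B, C, D}. Minimal: {B}⁺ = {B}; {A}⁺ = {A} — none reach the full schema.
Any other superkey contains one of these as a subset, so there are no further candidate keys.

{D}, {A, B}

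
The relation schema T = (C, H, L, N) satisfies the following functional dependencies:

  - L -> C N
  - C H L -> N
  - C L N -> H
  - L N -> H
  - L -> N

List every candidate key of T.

Attribute L never appears on the right-hand side of any dependency, so L must belong to every candidate key.
{L}⁺ = {C, H, L, N}, which is all of the schema, so {L} is the only candidate key.

{L}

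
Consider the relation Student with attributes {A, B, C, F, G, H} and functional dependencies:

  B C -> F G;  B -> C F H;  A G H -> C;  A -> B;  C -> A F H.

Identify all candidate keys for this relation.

{A}, {B}, {C}

{A}⁺: A→B adds B; B→CFH adds C, F, H; BC→FG adds G → {A, B, C, F, G, H}.
{B}⁺: B→CFH adds C, F, H; C→AFH adds A; BC→FG adds G → {A, B, C, F, G, H}.
{C}⁺: C→AFH adds A, F, H; A→B adds B; BC→FG adds G → {A, B, C, F, G, H}.
Any other superkey contains one of these as a subset, so there are no further candidate keys.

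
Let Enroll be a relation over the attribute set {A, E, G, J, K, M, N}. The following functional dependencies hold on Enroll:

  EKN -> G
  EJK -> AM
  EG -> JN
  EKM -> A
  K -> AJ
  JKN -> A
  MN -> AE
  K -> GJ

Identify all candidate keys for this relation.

{E, K}⁺: K→AJ adds A, J; K→GJ adds G; EJK→AM adds M; EG→JN adds N → {A, E, G, J, K, M, N}.
{K, M, N}⁺: K→AJ adds A, J; MN→AE adds E; K→GJ adds G → {A, E, G, J, K, M, N}.

{E, K}, {K, M, N}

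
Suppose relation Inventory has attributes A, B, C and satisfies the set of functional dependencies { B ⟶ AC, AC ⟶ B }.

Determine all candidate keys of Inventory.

{B}⁺: B→AC adds A, C → {A, B, C}.
{A, C}⁺: AC→B adds B → {A, B, C}. Minimal: {C}⁺ = {C}; {A}⁺ = {A} — none reach the full schema.

{B}, {A, C}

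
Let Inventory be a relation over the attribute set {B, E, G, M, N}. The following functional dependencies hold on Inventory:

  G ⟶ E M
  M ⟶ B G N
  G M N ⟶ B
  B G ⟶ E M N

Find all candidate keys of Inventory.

{G}⁺: G→EM adds E, M; M→BGN adds B, N → {B, E, G, M, N}.
{M}⁺: M→BGN adds B, G, N; BG→EMN adds E → {B, E, G, M, N}.
Any other superkey contains one of these as a subset, so there are no further candidate keys.

{G}, {M}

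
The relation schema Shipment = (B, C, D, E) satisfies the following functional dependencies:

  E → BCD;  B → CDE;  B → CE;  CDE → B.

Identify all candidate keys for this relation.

B; E

{B}⁺: B→CDE adds C, D, E → {B, C, D, E}.
{E}⁺: E→BCD adds B, C, D → {B, C, D, E}.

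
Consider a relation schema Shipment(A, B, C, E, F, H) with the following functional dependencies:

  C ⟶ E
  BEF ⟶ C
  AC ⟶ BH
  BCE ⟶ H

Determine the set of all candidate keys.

(A, C, F); (A, B, E, F)

{A, C, F}⁺: C→E adds E; AC→BH adds B, H → {A, B, C, E, F, H}. Minimal: {C, F}⁺ = {C, E, F}; {A, F}⁺ = {A, F}; {A, C}⁺ = {A, B, C, E, H} — none reach the full schema.
{A, B, E, F}⁺: BEF→C adds C; AC→BH adds H → {A, B, C, E, F, H}. Minimal: {B, E, F}⁺ = {B, C, E, F, H}; {A, E, F}⁺ = {A, E, F}; {A, B, F}⁺ = {A, B, F}; … — none reach the full schema.
Any other superkey contains one of these as a subset, so there are no further candidate keys.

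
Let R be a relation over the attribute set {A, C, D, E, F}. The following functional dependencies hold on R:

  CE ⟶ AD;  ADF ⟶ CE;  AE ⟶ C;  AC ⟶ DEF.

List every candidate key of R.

{A, C}⁺: AC→DEF adds D, E, F → {A, C, D, E, F}. Minimal: {C}⁺ = {C}; {A}⁺ = {A} — none reach the full schema.
{A, E}⁺: AE→C adds C; AC→DEF adds D, F → {A, C, D, E, F}. Minimal: {E}⁺ = {E}; {A}⁺ = {A} — none reach the full schema.
{C, E}⁺: CE→AD adds A, D; AC→DEF adds F → {A, C, D, E, F}. Minimal: {E}⁺ = {E}; {C}⁺ = {C} — none reach the full schema.
{A, D, F}⁺: ADF→CE adds C, E → {A, C, D, E, F}. Minimal: {D, F}⁺ = {D, F}; {A, F}⁺ = {A, F}; {A, D}⁺ = {A, D} — none reach the full schema.

{A, C}, {A, E}, {C, E}, {A, D, F}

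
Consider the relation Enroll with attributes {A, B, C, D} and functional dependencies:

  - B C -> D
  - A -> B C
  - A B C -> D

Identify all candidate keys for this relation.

A

Attribute A never appears on the right-hand side of any dependency, so A must belong to every candidate key.
{A}⁺ = {A, B, C, D}, which is all of the schema, so {A} is the only candidate key.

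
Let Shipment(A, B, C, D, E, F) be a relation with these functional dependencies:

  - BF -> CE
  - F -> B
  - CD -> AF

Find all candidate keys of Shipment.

CD, DF

Attribute D never appears on the right-hand side of any dependency, so D must belong to every candidate key.
{D}⁺ = {D}, which is not all of the schema, so we must add further attributes.
{C, D}⁺: CD→AF adds A, F; F→B adds B; BF→CE adds E → {A, B, C, D, E, F}.
{D, F}⁺: F→B adds B; BF→CE adds C, E; CD→AF adds A → {A, B, C, D, E, F}.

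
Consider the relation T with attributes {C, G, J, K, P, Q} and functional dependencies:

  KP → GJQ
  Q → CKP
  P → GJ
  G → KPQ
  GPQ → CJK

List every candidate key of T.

{G}; {P}; {Q}

{G}⁺: G→KPQ adds K, P, Q; GPQ→CJK adds C, J → {C, G, J, K, P, Q}.
{P}⁺: P→GJ adds G, J; G→KPQ adds K, Q; GPQ→CJK adds C → {C, G, J, K, P, Q}.
{Q}⁺: Q→CKP adds C, K, P; P→GJ adds G, J → {C, G, J, K, P, Q}.
Any other superkey contains one of these as a subset, so there are no further candidate keys.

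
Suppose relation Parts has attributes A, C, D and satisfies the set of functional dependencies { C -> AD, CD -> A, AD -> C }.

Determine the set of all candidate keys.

{C}⁺: C→AD adds A, D → {A, C, D}.
{A, D}⁺: AD→C adds C → {A, C, D}. Minimal: {D}⁺ = {D}; {A}⁺ = {A} — none reach the full schema.

(C); (A, D)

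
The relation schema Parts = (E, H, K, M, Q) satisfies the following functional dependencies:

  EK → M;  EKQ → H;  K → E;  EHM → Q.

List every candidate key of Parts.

HK, KQ

{H, K}⁺: K→E adds E; EK→M adds M; EHM→Q adds Q → {E, H, K, M, Q}.
{K, Q}⁺: K→E adds E; EK→M adds M; EKQ→H adds H → {E, H, K, M, Q}.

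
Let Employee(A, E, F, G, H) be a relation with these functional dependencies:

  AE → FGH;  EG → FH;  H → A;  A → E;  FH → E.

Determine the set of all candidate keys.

{A}; {H}; {E, G}

{A}⁺: A→E adds E; AE→FGH adds F, G, H → {A, E, F, G, H}.
{H}⁺: H→A adds A; A→E adds E; AE→FGH adds F, G → {A, E, F, G, H}.
{E, G}⁺: EG→FH adds F, H; H→A adds A → {A, E, F, G, H}. Minimal: {G}⁺ = {G}; {E}⁺ = {E} — none reach the full schema.
Any other superkey contains one of these as a subset, so there are no further candidate keys.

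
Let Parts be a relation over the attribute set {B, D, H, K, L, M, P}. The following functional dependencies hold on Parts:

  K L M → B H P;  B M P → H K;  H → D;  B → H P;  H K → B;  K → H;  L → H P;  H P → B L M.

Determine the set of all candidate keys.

{B}, {K}, {L}, {H, P}

{B}⁺: B→HP adds H, P; HP→BLM adds L, M; BMP→HK adds K; H→D adds D → {B, D, H, K, L, M, P}.
{K}⁺: K→H adds H; H→D adds D; HK→B adds B; B→HP adds P; HP→BLM adds L, M → {B, D, H, K, L, M, P}.
{L}⁺: L→HP adds H, P; HP→BLM adds B, M; BMP→HK adds K; H→D adds D → {B, D, H, K, L, M, P}.
{H, P}⁺: H→D adds D; HP→BLM adds B, L, M; BMP→HK adds K → {B, D, H, K, L, M, P}. Minimal: {P}⁺ = {P}; {H}⁺ = {D, H} — none reach the full schema.
Any other superkey contains one of these as a subset, so there are no further candidate keys.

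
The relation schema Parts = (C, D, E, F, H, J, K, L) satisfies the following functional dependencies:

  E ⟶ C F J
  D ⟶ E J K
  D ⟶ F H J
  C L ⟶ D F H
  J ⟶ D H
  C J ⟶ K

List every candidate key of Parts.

Attribute L never appears on the right-hand side of any dependency, so L must belong to every candidate key.
{L}⁺ = {L}, which is not all of the schema, so we must add further attributes.
{C, L}⁺: CL→DFH adds D, F, H; D→EJK adds E, J, K → {C, D, E, F, H, J, K, L}.
{D, L}⁺: D→EJK adds E, J, K; D→FHJ adds F, H; E→CFJ adds C → {C, D, E, F, H, J, K, L}.
{E, L}⁺: E→CFJ adds C, F, J; CL→DFH adds D, H; CJ→K adds K → {C, D, E, F, H, J, K, L}.
{J, L}⁺: J→DH adds D, H; D→EJK adds E, K; D→FHJ adds F; E→CFJ adds C → {C, D, E, F, H, J, K, L}.
Any other superkey contains one of these as a subset, so there are no further candidate keys.

{C, L}, {D, L}, {E, L}, {J, L}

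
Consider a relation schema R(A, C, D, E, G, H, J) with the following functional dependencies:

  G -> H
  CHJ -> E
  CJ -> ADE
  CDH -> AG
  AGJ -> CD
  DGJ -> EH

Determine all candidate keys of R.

{A, G, J}; {C, G, J}; {C, H, J}

Attribute J never appears on the right-hand side of any dependency, so J must belong to every candidate key.
{J}⁺ = {J}, which is not all of the schema, so we must add further attributes.
{A, G, J}⁺: G→H adds H; AGJ→CD adds C, D; DGJ→EH adds E → {A, C, D, E, G, H, J}. Minimal: {G, J}⁺ = {G, H, J}; {A, J}⁺ = {A, J}; {A, G}⁺ = {A, G, H} — none reach the full schema.
{C, G, J}⁺: G→H adds H; CHJ→E adds E; CJ→ADE adds A, D → {A, C, D, E, G, H, J}. Minimal: {G, J}⁺ = {G, H, J}; {C, J}⁺ = {A, C, D, E, J}; {C, G}⁺ = {C, G, H} — none reach the full schema.
{C, H, J}⁺: CHJ→E adds E; CJ→ADE adds A, D; CDH→AG adds G → {A, C, D, E, G, H, J}. Minimal: {H, J}⁺ = {H, J}; {C, J}⁺ = {A, C, D, E, J}; {C, H}⁺ = {C, H} — none reach the full schema.
Any other superkey contains one of these as a subset, so there are no further candidate keys.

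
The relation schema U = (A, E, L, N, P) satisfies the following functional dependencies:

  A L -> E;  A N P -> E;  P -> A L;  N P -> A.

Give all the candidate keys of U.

NP

Attributes N, P never appear on any right-hand side, so every candidate key must contain {N, P}.
{N, P}⁺ = {A, E, L, N, P}, which is all of the schema, so {N, P} is the only candidate key.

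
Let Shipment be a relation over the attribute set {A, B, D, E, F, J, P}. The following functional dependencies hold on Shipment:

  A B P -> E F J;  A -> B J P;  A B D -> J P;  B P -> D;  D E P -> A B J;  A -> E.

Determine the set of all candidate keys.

{A}⁺: A→BJP adds B, J, P; BP→D adds D; A→E adds E; ABP→EFJ adds F → {A, B, D, E, F, J, P}.
{B, E, P}⁺: BP→D adds D; DEP→ABJ adds A, J; ABP→EFJ adds F → {A, B, D, E, F, J, P}. Minimal: {E, P}⁺ = {E, P}; {B, P}⁺ = {B, D, P}; {B, E}⁺ = {B, E} — none reach the full schema.
{D, E, P}⁺: DEP→ABJ adds A, B, J; ABP→EFJ adds F → {A, B, D, E, F, J, P}. Minimal: {E, P}⁺ = {E, P}; {D, P}⁺ = {D, P}; {D, E}⁺ = {D, E} — none reach the full schema.
Any other superkey contains one of these as a subset, so there are no further candidate keys.

{A}, {B, E, P}, {D, E, P}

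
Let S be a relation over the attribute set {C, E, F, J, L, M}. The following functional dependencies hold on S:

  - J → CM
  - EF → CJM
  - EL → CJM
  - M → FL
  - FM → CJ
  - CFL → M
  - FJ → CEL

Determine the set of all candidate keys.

{J}⁺: J→CM adds C, M; M→FL adds F, L; FJ→CEL adds E → {C, E, F, J, L, M}.
{M}⁺: M→FL adds F, L; FM→CJ adds C, J; FJ→CEL adds E → {C, E, F, J, L, M}.
{E, F}⁺: EF→CJM adds C, J, M; M→FL adds L → {C, E, F, J, L, M}. Minimal: {F}⁺ = {F}; {E}⁺ = {E} — none reach the full schema.
{E, L}⁺: EL→CJM adds C, J, M; M→FL adds F → {C, E, F, J, L, M}. Minimal: {L}⁺ = {L}; {E}⁺ = {E} — none reach the full schema.
{C, F, L}⁺: CFL→M adds M; FM→CJ adds J; FJ→CEL adds E → {C, E, F, J, L, M}. Minimal: {F, L}⁺ = {F, L}; {C, L}⁺ = {C, L}; {C, F}⁺ = {C, F} — none reach the full schema.

{J}; {M}; {E, F}; {E, L}; {C, F, L}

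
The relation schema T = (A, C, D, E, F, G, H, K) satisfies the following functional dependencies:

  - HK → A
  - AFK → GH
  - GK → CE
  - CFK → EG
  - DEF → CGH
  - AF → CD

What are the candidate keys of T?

Attributes F, K never appear on any right-hand side, so every candidate key must contain {F, K}.
{F, K}⁺ = {F, K}, which is not all of the schema, so we must add further attributes.
{A, F, K}⁺: AFK→GH adds G, H; GK→CE adds C, E; AF→CD adds D → {A, C, D, E, F, G, H, K}. Minimal: {F, K}⁺ = {F, K}; {A, K}⁺ = {A, K}; {A, F}⁺ = {A, C, D, F} — none reach the full schema.
{F, H, K}⁺: HK→A adds A; AFK→GH adds G; GK→CE adds C, E; AF→CD adds D → {A, C, D, E, F, G, H, K}. Minimal: {H, K}⁺ = {A, H, K}; {F, K}⁺ = {F, K}; {F, H}⁺ = {F, H} — none reach the full schema.
{C, D, F, K}⁺: CFK→EG adds E, G; DEF→CGH adds H; HK→A adds A → {A, C, D, E, F, G, H, K}. Minimal: {D, F, K}⁺ = {D, F, K}; {C, F, K}⁺ = {C, E, F, G, K}; {C, D, K}⁺ = {C, D, K}; … — none reach the full schema.
{D, E, F, K}⁺: DEF→CGH adds C, G, H; HK→A adds A → {A, C, D, E, F, G, H, K}. Minimal: {E, F, K}⁺ = {E, F, K}; {D, F, K}⁺ = {D, F, K}; {D, E, K}⁺ = {D, E, K}; … — none reach the full schema.
{D, F, G, K}⁺: GK→CE adds C, E; DEF→CGH adds H; HK→A adds A → {A, C, D, E, F, G, H, K}. Minimal: {F, G, K}⁺ = {C, E, F, G, K}; {D, G, K}⁺ = {C, D, E, G, K}; {D, F, K}⁺ = {D, F, K}; … — none reach the full schema.

{A, F, K}; {F, H, K}; {C, D, F, K}; {D, E, F, K}; {D, F, G, K}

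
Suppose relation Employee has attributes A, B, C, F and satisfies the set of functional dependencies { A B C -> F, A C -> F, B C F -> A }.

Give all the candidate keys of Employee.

(A, B, C), (B, C, F)

Attributes B, C never appear on any right-hand side, so every candidate key must contain {B, C}.
{B, C}⁺ = {B, C}, which is not all of the schema, so we must add further attributes.
{A, B, C}⁺: ABC→F adds F → {A, B, C, F}. Minimal: {B, C}⁺ = {B, C}; {A, C}⁺ = {A, C, F}; {A, B}⁺ = {A, B} — none reach the full schema.
{B, C, F}⁺: BCF→A adds A → {A, B, C, F}. Minimal: {C, F}⁺ = {C, F}; {B, F}⁺ = {B, F}; {B, C}⁺ = {B, C} — none reach the full schema.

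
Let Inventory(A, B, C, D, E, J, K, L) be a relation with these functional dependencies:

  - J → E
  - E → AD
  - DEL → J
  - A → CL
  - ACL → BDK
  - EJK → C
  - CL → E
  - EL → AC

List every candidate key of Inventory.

A, E, J, CL

{A}⁺: A→CL adds C, L; ACL→BDK adds B, D, K; CL→E adds E; DEL→J adds J → {A, B, C, D, E, J, K, L}.
{E}⁺: E→AD adds A, D; A→CL adds C, L; ACL→BDK adds B, K; DEL→J adds J → {A, B, C, D, E, J, K, L}.
{J}⁺: J→E adds E; E→AD adds A, D; A→CL adds C, L; ACL→BDK adds B, K → {A, B, C, D, E, J, K, L}.
{C, L}⁺: CL→E adds E; EL→AC adds A; E→AD adds D; DEL→J adds J; ACL→BDK adds B, K → {A, B, C, D, E, J, K, L}. Minimal: {L}⁺ = {L}; {C}⁺ = {C} — none reach the full schema.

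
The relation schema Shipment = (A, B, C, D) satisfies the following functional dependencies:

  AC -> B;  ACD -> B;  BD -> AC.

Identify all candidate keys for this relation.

Attribute D never appears on the right-hand side of any dependency, so D must belong to every candidate key.
{D}⁺ = {D}, which is not all of the schema, so we must add further attributes.
{B, D}⁺: BD→AC adds A, C → {A, B, C, D}. Minimal: {D}⁺ = {D}; {B}⁺ = {B} — none reach the full schema.
{A, C, D}⁺: AC→B adds B → {A, B, C, D}. Minimal: {C, D}⁺ = {C, D}; {A, D}⁺ = {A, D}; {A, C}⁺ = {A, B, C} — none reach the full schema.
Any other superkey contains one of these as a subset, so there are no further candidate keys.

(B, D), (A, C, D)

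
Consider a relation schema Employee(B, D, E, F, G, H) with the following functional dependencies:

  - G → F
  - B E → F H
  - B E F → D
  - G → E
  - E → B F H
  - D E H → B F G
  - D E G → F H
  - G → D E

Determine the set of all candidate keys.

{E}⁺: E→BFH adds B, F, H; BEF→D adds D; DEH→BFG adds G → {B, D, E, F, G, H}.
{G}⁺: G→F adds F; G→E adds E; E→BFH adds B, H; G→DE adds D → {B, D, E, F, G, H}.
Any other superkey contains one of these as a subset, so there are no further candidate keys.

{E}, {G}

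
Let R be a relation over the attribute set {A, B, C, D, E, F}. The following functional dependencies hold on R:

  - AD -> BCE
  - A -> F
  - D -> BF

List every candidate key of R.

{A, D}⁺: AD→BCE adds B, C, E; A→F adds F → {A, B, C, D, E, F}.
No other minimal superkey exists.

{A, D}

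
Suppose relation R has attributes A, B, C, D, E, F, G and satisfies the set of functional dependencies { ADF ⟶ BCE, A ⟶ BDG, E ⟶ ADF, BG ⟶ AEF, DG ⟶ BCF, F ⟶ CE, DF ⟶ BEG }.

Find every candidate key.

(A); (E); (F); (B, G); (D, G)

{A}⁺: A→BDG adds B, D, G; BG→AEF adds E, F; DG→BCF adds C → {A, B, C, D, E, F, G}.
{E}⁺: E→ADF adds A, D, F; F→CE adds C; DF→BEG adds B, G → {A, B, C, D, E, F, G}.
{F}⁺: F→CE adds C, E; E→ADF adds A, D; DF→BEG adds B, G → {A, B, C, D, E, F, G}.
{B, G}⁺: BG→AEF adds A, E, F; F→CE adds C; A→BDG adds D → {A, B, C, D, E, F, G}. Minimal: {G}⁺ = {G}; {B}⁺ = {B} — none reach the full schema.
{D, G}⁺: DG→BCF adds B, C, F; F→CE adds E; E→ADF adds A → {A, B, C, D, E, F, G}. Minimal: {G}⁺ = {G}; {D}⁺ = {D} — none reach the full schema.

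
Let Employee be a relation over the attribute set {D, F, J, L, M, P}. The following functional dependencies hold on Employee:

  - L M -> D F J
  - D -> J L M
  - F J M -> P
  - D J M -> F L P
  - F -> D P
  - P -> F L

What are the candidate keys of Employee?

{D}⁺: D→JLM adds J, L, M; DJM→FLP adds F, P → {D, F, J, L, M, P}.
{F}⁺: F→DP adds D, P; P→FL adds L; D→JLM adds J, M → {D, F, J, L, M, P}.
{P}⁺: P→FL adds F, L; F→DP adds D; D→JLM adds J, M → {D, F, J, L, M, P}.
{L, M}⁺: LM→DFJ adds D, F, J; FJM→P adds P → {D, F, J, L, M, P}. Minimal: {M}⁺ = {M}; {L}⁺ = {L} — none reach the full schema.
Any other superkey contains one of these as a subset, so there are no further candidate keys.

{D}; {F}; {P}; {L, M}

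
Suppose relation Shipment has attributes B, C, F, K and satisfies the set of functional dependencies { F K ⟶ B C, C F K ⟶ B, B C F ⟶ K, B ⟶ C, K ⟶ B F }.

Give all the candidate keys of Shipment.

{K}⁺: K→BF adds B, F; FK→BC adds C → {B, C, F, K}.
{B, F}⁺: B→C adds C; BCF→K adds K → {B, C, F, K}. Minimal: {F}⁺ = {F}; {B}⁺ = {B, C} — none reach the full schema.
Any other superkey contains one of these as a subset, so there are no further candidate keys.

K; BF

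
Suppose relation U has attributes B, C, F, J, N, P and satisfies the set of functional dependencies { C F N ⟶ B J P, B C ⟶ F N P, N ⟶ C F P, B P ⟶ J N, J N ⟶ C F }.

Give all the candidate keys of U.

{N}⁺: N→CFP adds C, F, P; CFN→BJP adds B, J → {B, C, F, J, N, P}.
{B, C}⁺: BC→FNP adds F, N, P; BP→JN adds J → {B, C, F, J, N, P}. Minimal: {C}⁺ = {C}; {B}⁺ = {B} — none reach the full schema.
{B, P}⁺: BP→JN adds J, N; JN→CF adds C, F → {B, C, F, J, N, P}. Minimal: {P}⁺ = {P}; {B}⁺ = {B} — none reach the full schema.

{N}, {B, C}, {B, P}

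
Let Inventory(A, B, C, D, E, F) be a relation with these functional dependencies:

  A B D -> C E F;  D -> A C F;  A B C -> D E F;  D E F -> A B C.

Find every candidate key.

{B, D}⁺: D→ACF adds A, C, F; ABC→DEF adds E → {A, B, C, D, E, F}.
{D, E}⁺: D→ACF adds A, C, F; DEF→ABC adds B → {A, B, C, D, E, F}.
{A, B, C}⁺: ABC→DEF adds D, E, F → {A, B, C, D, E, F}.

{B, D}, {D, E}, {A, B, C}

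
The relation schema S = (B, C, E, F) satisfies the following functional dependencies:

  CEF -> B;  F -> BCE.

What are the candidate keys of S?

F

Attribute F never appears on the right-hand side of any dependency, so F must belong to every candidate key.
{F}⁺ = {B, C, E, F}, which is all of the schema, so {F} is the only candidate key.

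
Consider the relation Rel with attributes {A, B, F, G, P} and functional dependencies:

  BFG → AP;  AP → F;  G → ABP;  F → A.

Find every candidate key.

(G)

{G}⁺: G→ABP adds A, B, P; AP→F adds F → {A, B, F, G, P}.
No other minimal superkey exists.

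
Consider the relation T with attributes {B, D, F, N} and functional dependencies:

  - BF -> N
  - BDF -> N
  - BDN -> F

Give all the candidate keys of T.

Attributes B, D never appear on any right-hand side, so every candidate key must contain {B, D}.
{B, D}⁺ = {B, D}, which is not all of the schema, so we must add further attributes.
{B, D, F}⁺: BF→N adds N → {B, D, F, N}.
{B, D, N}⁺: BDN→F adds F → {B, D, F, N}.
Any other superkey contains one of these as a subset, so there are no further candidate keys.

(B, D, F), (B, D, N)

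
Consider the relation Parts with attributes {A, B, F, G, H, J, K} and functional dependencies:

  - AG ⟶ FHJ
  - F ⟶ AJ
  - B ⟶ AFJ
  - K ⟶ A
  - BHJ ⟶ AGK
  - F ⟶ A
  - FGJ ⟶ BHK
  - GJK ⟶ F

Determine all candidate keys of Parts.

{A, G}⁺: AG→FHJ adds F, H, J; FGJ→BHK adds B, K → {A, B, F, G, H, J, K}. Minimal: {G}⁺ = {G}; {A}⁺ = {A} — none reach the full schema.
{B, G}⁺: B→AFJ adds A, F, J; FGJ→BHK adds H, K → {A, B, F, G, H, J, K}. Minimal: {G}⁺ = {G}; {B}⁺ = {A, B, F, J} — none reach the full schema.
{B, H}⁺: B→AFJ adds A, F, J; BHJ→AGK adds G, K → {A, B, F, G, H, J, K}. Minimal: {H}⁺ = {H}; {B}⁺ = {A, B, F, J} — none reach the full schema.
{F, G}⁺: F→AJ adds A, J; FGJ→BHK adds B, H, K → {A, B, F, G, H, J, K}. Minimal: {G}⁺ = {G}; {F}⁺ = {A, F, J} — none reach the full schema.
{G, K}⁺: K→A adds A; AG→FHJ adds F, H, J; FGJ→BHK adds B → {A, B, F, G, H, J, K}. Minimal: {K}⁺ = {A, K}; {G}⁺ = {G} — none reach the full schema.
Any other superkey contains one of these as a subset, so there are no further candidate keys.

{A, G}, {B, G}, {B, H}, {F, G}, {G, K}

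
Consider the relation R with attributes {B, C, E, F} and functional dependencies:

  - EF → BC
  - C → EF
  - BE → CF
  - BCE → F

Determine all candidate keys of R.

C, BE, EF

{C}⁺: C→EF adds E, F; EF→BC adds B → {B, C, E, F}.
{B, E}⁺: BE→CF adds C, F → {B, C, E, F}. Minimal: {E}⁺ = {E}; {B}⁺ = {B} — none reach the full schema.
{E, F}⁺: EF→BC adds B, C → {B, C, E, F}. Minimal: {F}⁺ = {F}; {E}⁺ = {E} — none reach the full schema.
Any other superkey contains one of these as a subset, so there are no further candidate keys.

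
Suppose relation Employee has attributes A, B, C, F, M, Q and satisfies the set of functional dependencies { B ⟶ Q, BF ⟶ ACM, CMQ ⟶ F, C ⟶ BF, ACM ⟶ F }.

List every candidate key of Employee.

{C}⁺: C→BF adds B, F; B→Q adds Q; BF→ACM adds A, M → {A, B, C, F, M, Q}.
{B, F}⁺: B→Q adds Q; BF→ACM adds A, C, M → {A, B, C, F, M, Q}. Minimal: {F}⁺ = {F}; {B}⁺ = {B, Q} — none reach the full schema.

(C), (B, F)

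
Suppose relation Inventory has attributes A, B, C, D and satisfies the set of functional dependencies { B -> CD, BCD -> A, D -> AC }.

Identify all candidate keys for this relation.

Attribute B never appears on the right-hand side of any dependency, so B must belong to every candidate key.
{B}⁺ = {A, B, C, D}, which is all of the schema, so {B} is the only candidate key.

B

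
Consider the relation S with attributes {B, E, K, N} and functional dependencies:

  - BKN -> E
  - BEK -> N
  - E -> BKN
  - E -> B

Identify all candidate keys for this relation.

{E}⁺: E→BKN adds B, K, N → {B, E, K, N}.
{B, K, N}⁺: BKN→E adds E → {B, E, K, N}. Minimal: {K, N}⁺ = {K, N}; {B, N}⁺ = {B, N}; {B, K}⁺ = {B, K} — none reach the full schema.
Any other superkey contains one of these as a subset, so there are no further candidate keys.

{E}, {B, K, N}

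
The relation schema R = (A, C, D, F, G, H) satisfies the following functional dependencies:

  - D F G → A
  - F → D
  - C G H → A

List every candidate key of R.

{C, F, G, H}

{C, F, G, H}⁺: F→D adds D; CGH→A adds A → {A, C, D, F, G, H}. Minimal: {F, G, H}⁺ = {A, D, F, G, H}; {C, G, H}⁺ = {A, C, G, H}; {C, F, H}⁺ = {C, D, F, H}; … — none reach the full schema.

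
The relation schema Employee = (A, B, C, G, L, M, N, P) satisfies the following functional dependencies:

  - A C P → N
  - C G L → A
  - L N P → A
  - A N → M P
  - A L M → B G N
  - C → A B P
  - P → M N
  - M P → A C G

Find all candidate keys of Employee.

Attribute L never appears on the right-hand side of any dependency, so L must belong to every candidate key.
{L}⁺ = {L}, which is not all of the schema, so we must add further attributes.
{C, L}⁺: C→ABP adds A, B, P; P→MN adds M, N; MP→ACG adds G → {A, B, C, G, L, M, N, P}. Minimal: {L}⁺ = {L}; {C}⁺ = {A, B, C, G, M, N, P} — none reach the full schema.
{L, P}⁺: P→MN adds M, N; MP→ACG adds A, C, G; ALM→BGN adds B → {A, B, C, G, L, M, N, P}. Minimal: {P}⁺ = {A, B, C, G, M, N, P}; {L}⁺ = {L} — none reach the full schema.
{A, L, M}⁺: ALM→BGN adds B, G, N; AN→MP adds P; MP→ACG adds C → {A, B, C, G, L, M, N, P}. Minimal: {L, M}⁺ = {L, M}; {A, M}⁺ = {A, M}; {A, L}⁺ = {A, L} — none reach the full schema.
{A, L, N}⁺: AN→MP adds M, P; ALM→BGN adds B, G; MP→ACG adds C → {A, B, C, G, L, M, N, P}. Minimal: {L, N}⁺ = {L, N}; {A, N}⁺ = {A, B, C, G, M, N, P}; {A, L}⁺ = {A, L} — none reach the full schema.

{C, L}, {L, P}, {A, L, M}, {A, L, N}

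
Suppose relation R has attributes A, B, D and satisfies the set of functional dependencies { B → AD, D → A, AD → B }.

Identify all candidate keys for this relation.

(B); (D)

{B}⁺: B→AD adds A, D → {A, B, D}.
{D}⁺: D→A adds A; AD→B adds B → {A, B, D}.
Any other superkey contains one of these as a subset, so there are no further candidate keys.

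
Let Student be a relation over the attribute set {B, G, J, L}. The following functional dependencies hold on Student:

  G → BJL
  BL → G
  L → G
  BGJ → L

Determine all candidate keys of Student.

G; L

{G}⁺: G→BJL adds B, J, L → {B, G, J, L}.
{L}⁺: L→G adds G; G→BJL adds B, J → {B, G, J, L}.
Any other superkey contains one of these as a subset, so there are no further candidate keys.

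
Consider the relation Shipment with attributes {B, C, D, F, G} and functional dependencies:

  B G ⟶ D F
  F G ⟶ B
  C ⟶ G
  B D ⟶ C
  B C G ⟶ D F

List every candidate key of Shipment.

{B, C}⁺: C→G adds G; BCG→DF adds D, F → {B, C, D, F, G}. Minimal: {C}⁺ = {C, G}; {B}⁺ = {B} — none reach the full schema.
{B, D}⁺: BD→C adds C; C→G adds G; BCG→DF adds F → {B, C, D, F, G}. Minimal: {D}⁺ = {D}; {B}⁺ = {B} — none reach the full schema.
{B, G}⁺: BG→DF adds D, F; BD→C adds C → {B, C, D, F, G}. Minimal: {G}⁺ = {G}; {B}⁺ = {B} — none reach the full schema.
{C, F}⁺: C→G adds G; FG→B adds B; BCG→DF adds D → {B, C, D, F, G}. Minimal: {F}⁺ = {F}; {C}⁺ = {C, G} — none reach the full schema.
{F, G}⁺: FG→B adds B; BG→DF adds D; BD→C adds C → {B, C, D, F, G}. Minimal: {G}⁺ = {G}; {F}⁺ = {F} — none reach the full schema.

{B, C}, {B, D}, {B, G}, {C, F}, {F, G}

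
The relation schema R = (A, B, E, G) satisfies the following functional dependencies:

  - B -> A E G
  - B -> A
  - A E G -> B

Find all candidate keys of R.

{B}⁺: B→AEG adds A, E, G → {A, B, E, G}.
{A, E, G}⁺: AEG→B adds B → {A, B, E, G}. Minimal: {E, G}⁺ = {E, G}; {A, G}⁺ = {A, G}; {A, E}⁺ = {A, E} — none reach the full schema.

{B}; {A, E, G}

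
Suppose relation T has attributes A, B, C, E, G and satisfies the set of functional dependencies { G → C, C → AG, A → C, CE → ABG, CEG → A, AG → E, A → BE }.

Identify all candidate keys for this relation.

{A}, {C}, {G}

{A}⁺: A→C adds C; A→BE adds B, E; C→AG adds G → {A, B, C, E, G}.
{C}⁺: C→AG adds A, G; AG→E adds E; A→BE adds B → {A, B, C, E, G}.
{G}⁺: G→C adds C; C→AG adds A; AG→E adds E; A→BE adds B → {A, B, C, E, G}.
Any other superkey contains one of these as a subset, so there are no further candidate keys.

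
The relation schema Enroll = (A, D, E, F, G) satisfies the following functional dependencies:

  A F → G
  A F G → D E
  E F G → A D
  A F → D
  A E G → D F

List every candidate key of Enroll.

{A, F}, {A, E, G}, {E, F, G}

{A, F}⁺: AF→G adds G; AFG→DE adds D, E → {A, D, E, F, G}.
{A, E, G}⁺: AEG→DF adds D, F → {A, D, E, F, G}.
{E, F, G}⁺: EFG→AD adds A, D → {A, D, E, F, G}.
Any other superkey contains one of these as a subset, so there are no further candidate keys.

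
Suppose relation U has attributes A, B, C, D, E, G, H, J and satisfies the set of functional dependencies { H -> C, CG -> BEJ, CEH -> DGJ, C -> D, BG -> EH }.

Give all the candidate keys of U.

{A, B, G}, {A, C, G}, {A, E, H}, {A, G, H}

Attribute A never appears on the right-hand side of any dependency, so A must belong to every candidate key.
{A}⁺ = {A}, which is not all of the schema, so we must add further attributes.
{A, B, G}⁺: BG→EH adds E, H; H→C adds C; CG→BEJ adds J; CEH→DGJ adds D → {A, B, C, D, E, G, H, J}. Minimal: {B, G}⁺ = {B, C, D, E, G, H, J}; {A, G}⁺ = {A, G}; {A, B}⁺ = {A, B} — none reach the full schema.
{A, C, G}⁺: CG→BEJ adds B, E, J; C→D adds D; BG→EH adds H → {A, B, C, D, E, G, H, J}. Minimal: {C, G}⁺ = {B, C, D, E, G, H, J}; {A, G}⁺ = {A, G}; {A, C}⁺ = {A, C, D} — none reach the full schema.
{A, E, H}⁺: H→C adds C; CEH→DGJ adds D, G, J; CG→BEJ adds B → {A, B, C, D, E, G, H, J}. Minimal: {E, H}⁺ = {B, C, D, E, G, H, J}; {A, H}⁺ = {A, C, D, H}; {A, E}⁺ = {A, E} — none reach the full schema.
{A, G, H}⁺: H→C adds C; CG→BEJ adds B, E, J; CEH→DGJ adds D → {A, B, C, D, E, G, H, J}. Minimal: {G, H}⁺ = {B, C, D, E, G, H, J}; {A, H}⁺ = {A, C, D, H}; {A, G}⁺ = {A, G} — none reach the full schema.
Any other superkey contains one of these as a subset, so there are no further candidate keys.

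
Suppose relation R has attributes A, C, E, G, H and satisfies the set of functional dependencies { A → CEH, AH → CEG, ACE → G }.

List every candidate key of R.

Attribute A never appears on the right-hand side of any dependency, so A must belong to every candidate key.
{A}⁺ = {A, C, E, G, H}, which is all of the schema, so {A} is the only candidate key.

{A}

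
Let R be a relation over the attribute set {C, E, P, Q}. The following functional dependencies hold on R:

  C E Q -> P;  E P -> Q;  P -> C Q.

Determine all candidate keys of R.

{E, P}⁺: EP→Q adds Q; P→CQ adds C → {C, E, P, Q}. Minimal: {P}⁺ = {C, P, Q}; {E}⁺ = {E} — none reach the full schema.
{C, E, Q}⁺: CEQ→P adds P → {C, E, P, Q}. Minimal: {E, Q}⁺ = {E, Q}; {C, Q}⁺ = {C, Q}; {C, E}⁺ = {C, E} — none reach the full schema.
Any other superkey contains one of these as a subset, so there are no further candidate keys.

{E, P}, {C, E, Q}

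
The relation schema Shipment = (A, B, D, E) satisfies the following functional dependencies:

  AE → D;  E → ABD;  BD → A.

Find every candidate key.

Attribute E never appears on the right-hand side of any dependency, so E must belong to every candidate key.
{E}⁺ = {A, B, D, E}, which is all of the schema, so {E} is the only candidate key.

{E}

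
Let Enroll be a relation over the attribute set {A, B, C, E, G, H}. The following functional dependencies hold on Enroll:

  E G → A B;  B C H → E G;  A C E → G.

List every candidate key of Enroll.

Attributes C, H never appear on any right-hand side, so every candidate key must contain {C, H}.
{C, H}⁺ = {C, H}, which is not all of the schema, so we must add further attributes.
{B, C, H}⁺: BCH→EG adds E, G; EG→AB adds A → {A, B, C, E, G, H}. Minimal: {C, H}⁺ = {C, H}; {B, H}⁺ = {B, H}; {B, C}⁺ = {B, C} — none reach the full schema.
{A, C, E, H}⁺: ACE→G adds G; EG→AB adds B → {A, B, C, E, G, H}. Minimal: {C, E, H}⁺ = {C, E, H}; {A, E, H}⁺ = {A, E, H}; {A, C, H}⁺ = {A, C, H}; … — none reach the full schema.
{C, E, G, H}⁺: EG→AB adds A, B → {A, B, C, E, G, H}. Minimal: {E, G, H}⁺ = {A, B, E, G, H}; {C, G, H}⁺ = {C, G, H}; {C, E, H}⁺ = {C, E, H}; … — none reach the full schema.
Any other superkey contains one of these as a subset, so there are no further candidate keys.

BCH; ACEH; CEGH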